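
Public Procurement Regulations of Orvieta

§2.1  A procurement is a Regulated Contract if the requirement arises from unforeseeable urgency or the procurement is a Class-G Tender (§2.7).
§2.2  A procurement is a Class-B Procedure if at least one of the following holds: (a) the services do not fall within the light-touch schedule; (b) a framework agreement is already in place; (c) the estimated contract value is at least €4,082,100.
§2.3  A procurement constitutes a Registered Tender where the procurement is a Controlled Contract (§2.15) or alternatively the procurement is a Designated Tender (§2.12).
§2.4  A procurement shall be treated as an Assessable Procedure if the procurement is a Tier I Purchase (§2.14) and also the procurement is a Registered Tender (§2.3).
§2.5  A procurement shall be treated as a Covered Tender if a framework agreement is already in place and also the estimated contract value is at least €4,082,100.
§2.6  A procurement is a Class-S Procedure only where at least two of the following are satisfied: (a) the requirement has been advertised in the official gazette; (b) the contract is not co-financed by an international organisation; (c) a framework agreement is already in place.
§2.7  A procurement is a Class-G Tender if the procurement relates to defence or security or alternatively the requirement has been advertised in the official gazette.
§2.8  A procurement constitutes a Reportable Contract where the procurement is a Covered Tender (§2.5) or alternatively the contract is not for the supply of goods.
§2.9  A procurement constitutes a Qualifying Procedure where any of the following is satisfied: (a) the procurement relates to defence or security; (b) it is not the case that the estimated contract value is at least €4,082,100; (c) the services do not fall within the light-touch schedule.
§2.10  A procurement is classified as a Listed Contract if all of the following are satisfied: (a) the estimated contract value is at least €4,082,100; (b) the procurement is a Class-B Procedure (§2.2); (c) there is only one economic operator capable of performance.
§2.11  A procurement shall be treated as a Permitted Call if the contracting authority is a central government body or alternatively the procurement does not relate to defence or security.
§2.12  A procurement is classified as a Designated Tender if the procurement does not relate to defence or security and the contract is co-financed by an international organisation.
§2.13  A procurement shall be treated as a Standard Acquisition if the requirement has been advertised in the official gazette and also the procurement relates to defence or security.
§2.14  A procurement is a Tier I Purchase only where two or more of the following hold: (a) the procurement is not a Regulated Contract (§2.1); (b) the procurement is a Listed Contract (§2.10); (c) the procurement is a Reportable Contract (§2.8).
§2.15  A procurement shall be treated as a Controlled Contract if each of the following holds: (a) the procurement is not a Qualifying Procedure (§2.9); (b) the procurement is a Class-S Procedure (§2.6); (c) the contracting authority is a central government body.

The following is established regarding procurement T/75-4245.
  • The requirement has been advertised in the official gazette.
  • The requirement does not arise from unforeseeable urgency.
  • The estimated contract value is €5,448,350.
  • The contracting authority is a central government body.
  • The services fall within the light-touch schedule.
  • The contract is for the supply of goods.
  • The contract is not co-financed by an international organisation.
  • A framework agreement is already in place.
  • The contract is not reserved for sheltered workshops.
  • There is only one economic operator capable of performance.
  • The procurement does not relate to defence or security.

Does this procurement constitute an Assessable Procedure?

Under §2.7: the procurement relates to defence or security? no; or the requirement has been advertised in the official gazette? yes. So the procurement is a Class-G Tender.
Under §2.1: the requirement arises from unforeseeable urgency? no; or Class-G Tender (§2.7)? yes. So the procurement is a Regulated Contract.
Under §2.2: the services do not fall within the light-touch schedule? no; or a framework agreement is already in place? yes; or estimated contract value: €5,448,350 ≥ €4,082,100? yes. So the procurement is a Class-B Procedure.
Under §2.10: estimated contract value: €5,448,350 ≥ €4,082,100? yes; and Class-B Procedure (§2.2)? yes; and there is only one economic operator capable of performance? yes. So the procurement is a Listed Contract.
Under §2.5: a framework agreement is already in place? yes; and estimated contract value: €5,448,350 ≥ €4,082,100? yes. So the procurement is a Covered Tender.
Under §2.8: Covered Tender (§2.5)? yes; or the contract is not for the supply of goods? no. So the procurement is a Reportable Contract.
Under §2.14: not a Regulated Contract (§2.1)? no; Listed Contract (§2.10)? yes; Reportable Contract (§2.8)? yes — 2 of 3 hold (need ≥2) → satisfied.
Under §2.9: the procurement relates to defence or security? no; or estimated contract value: €5,448,350 ≥ €4,082,100? yes, so negated condition no; or the services do not fall within the light-touch schedule? no. So the procurement is not a Qualifying Procedure.
Under §2.6: the requirement has been advertised in the official gazette? yes; the contract is not co-financed by an international organisation? yes; a framework agreement is already in place? yes — 3 of 3 hold (need ≥2) → satisfied.
Under §2.15: not a Qualifying Procedure (§2.9)? yes; and Class-S Procedure (§2.6)? yes; and the contracting authority is a central government body? yes. So the procurement is a Controlled Contract.
Under §2.12: the procurement does not relate to defence or security? yes; and the contract is co-financed by an international organisation? no. So the procurement is not a Designated Tender.
Under §2.3: Controlled Contract (§2.15)? yes; or Designated Tender (§2.12)? no. So the procurement is a Registered Tender.
Under §2.4: Tier I Purchase (§2.14)? yes; and Registered Tender (§2.3)? yes. So the procurement is an Assessable Procedure.

Yes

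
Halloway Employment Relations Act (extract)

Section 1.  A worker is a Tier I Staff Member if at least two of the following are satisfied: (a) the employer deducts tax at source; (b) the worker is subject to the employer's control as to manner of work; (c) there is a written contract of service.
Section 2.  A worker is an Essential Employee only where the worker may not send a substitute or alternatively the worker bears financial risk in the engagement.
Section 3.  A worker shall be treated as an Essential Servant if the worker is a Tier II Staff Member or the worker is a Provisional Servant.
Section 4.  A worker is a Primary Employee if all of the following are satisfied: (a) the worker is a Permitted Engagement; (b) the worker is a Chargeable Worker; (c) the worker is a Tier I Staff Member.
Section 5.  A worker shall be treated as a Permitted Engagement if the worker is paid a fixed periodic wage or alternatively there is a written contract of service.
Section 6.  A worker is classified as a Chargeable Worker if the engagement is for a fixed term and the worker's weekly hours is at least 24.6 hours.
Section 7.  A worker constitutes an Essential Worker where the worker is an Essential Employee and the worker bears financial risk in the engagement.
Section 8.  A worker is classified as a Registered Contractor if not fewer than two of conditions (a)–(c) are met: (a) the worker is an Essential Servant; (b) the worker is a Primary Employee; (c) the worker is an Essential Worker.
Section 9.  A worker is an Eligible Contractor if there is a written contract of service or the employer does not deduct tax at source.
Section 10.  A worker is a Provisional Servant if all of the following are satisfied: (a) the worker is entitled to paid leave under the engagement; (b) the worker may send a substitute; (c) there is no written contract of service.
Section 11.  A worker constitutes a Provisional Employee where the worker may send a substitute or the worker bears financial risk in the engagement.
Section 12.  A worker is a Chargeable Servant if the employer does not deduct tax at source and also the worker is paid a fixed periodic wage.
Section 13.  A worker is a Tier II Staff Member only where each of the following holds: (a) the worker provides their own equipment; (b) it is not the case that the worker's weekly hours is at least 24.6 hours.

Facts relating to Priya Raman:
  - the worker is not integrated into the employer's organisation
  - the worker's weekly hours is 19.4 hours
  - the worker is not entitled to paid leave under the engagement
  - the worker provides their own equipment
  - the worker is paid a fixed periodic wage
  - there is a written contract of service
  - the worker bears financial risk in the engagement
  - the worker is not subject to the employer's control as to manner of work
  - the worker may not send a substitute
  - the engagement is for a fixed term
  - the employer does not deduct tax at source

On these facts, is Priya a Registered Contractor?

Yes

Under section 13: the worker provides their own equipment? yes; and worker's weekly hours: 19.4 hours ≥ 24.6 hours? no, so negated condition yes. So the worker is a Tier II Staff Member.
Under section 10: the worker is entitled to paid leave under the engagement? no; and the worker may send a substitute? no; and there is no written contract of service? no. So the worker is not a Provisional Servant.
Under section 3: Tier II Staff Member (section 13)? yes; or Provisional Servant (section 10)? no. So the worker is an Essential Servant.
Under section 5: the worker is paid a fixed periodic wage? yes; or there is a written contract of service? yes. So the worker is a Permitted Engagement.
Under section 6: the engagement is for a fixed term? yes; and worker's weekly hours: 19.4 hours ≥ 24.6 hours? no. So the worker is not a Chargeable Worker.
Under section 1: the employer deducts tax at source? no; the worker is subject to the employer's control as to manner of work? no; there is a written contract of service? yes — 1 of 3 hold (need ≥2) → not satisfied.
Under section 4: Permitted Engagement (section 5)? yes; and Chargeable Worker (section 6)? no; and Tier I Staff Member (section 1)? no. So the worker is not a Primary Employee.
Under section 2: the worker may not send a substitute? yes; or the worker bears financial risk in the engagement? yes. So the worker is an Essential Employee.
Under section 7: Essential Employee (section 2)? yes; and the worker bears financial risk in the engagement? yes. So the worker is an Essential Worker.
Under section 8: Essential Servant (section 3)? yes; Primary Employee (section 4)? no; Essential Worker (section 7)? yes — 2 of 3 hold (need ≥2) → satisfied.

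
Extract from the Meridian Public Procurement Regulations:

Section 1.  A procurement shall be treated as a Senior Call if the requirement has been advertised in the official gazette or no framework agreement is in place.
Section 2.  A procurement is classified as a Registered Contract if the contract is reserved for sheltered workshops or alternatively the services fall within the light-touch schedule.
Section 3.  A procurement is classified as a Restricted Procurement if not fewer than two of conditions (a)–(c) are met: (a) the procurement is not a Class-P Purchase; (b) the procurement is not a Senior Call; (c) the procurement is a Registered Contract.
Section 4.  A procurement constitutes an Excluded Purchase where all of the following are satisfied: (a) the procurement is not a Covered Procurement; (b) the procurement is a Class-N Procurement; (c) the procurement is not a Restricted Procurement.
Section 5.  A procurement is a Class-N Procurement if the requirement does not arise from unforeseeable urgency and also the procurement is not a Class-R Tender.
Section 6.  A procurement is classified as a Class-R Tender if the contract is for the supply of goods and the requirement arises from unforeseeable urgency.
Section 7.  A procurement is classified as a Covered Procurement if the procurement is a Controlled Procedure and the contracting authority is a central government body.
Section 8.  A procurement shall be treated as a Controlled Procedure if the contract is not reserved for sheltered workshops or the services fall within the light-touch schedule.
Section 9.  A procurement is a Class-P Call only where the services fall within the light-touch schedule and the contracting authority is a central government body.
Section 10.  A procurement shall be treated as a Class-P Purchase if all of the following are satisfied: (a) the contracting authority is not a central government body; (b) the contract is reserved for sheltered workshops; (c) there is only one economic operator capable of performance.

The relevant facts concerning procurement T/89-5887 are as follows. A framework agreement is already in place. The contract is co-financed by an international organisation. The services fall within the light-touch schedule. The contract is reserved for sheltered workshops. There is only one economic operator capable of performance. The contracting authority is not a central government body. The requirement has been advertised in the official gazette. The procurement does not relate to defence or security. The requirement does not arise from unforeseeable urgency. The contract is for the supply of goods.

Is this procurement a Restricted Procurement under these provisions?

Under section 10: the contracting authority is not a central government body? yes; and the contract is reserved for sheltered workshops? yes; and there is only one economic operator capable of performance? yes. So the procurement is a Class-P Purchase.
Under section 1: the requirement has been advertised in the official gazette? yes; or no framework agreement is in place? no. So the procurement is a Senior Call.
Under section 2: the contract is reserved for sheltered workshops? yes; or the services fall within the light-touch schedule? yes. So the procurement is a Registered Contract.
Under section 3: not a Class-P Purchase (section 10)? no; not a Senior Call (section 1)? no; Registered Contract (section 2)? yes — 1 of 3 hold (need ≥2) → not satisfied.

No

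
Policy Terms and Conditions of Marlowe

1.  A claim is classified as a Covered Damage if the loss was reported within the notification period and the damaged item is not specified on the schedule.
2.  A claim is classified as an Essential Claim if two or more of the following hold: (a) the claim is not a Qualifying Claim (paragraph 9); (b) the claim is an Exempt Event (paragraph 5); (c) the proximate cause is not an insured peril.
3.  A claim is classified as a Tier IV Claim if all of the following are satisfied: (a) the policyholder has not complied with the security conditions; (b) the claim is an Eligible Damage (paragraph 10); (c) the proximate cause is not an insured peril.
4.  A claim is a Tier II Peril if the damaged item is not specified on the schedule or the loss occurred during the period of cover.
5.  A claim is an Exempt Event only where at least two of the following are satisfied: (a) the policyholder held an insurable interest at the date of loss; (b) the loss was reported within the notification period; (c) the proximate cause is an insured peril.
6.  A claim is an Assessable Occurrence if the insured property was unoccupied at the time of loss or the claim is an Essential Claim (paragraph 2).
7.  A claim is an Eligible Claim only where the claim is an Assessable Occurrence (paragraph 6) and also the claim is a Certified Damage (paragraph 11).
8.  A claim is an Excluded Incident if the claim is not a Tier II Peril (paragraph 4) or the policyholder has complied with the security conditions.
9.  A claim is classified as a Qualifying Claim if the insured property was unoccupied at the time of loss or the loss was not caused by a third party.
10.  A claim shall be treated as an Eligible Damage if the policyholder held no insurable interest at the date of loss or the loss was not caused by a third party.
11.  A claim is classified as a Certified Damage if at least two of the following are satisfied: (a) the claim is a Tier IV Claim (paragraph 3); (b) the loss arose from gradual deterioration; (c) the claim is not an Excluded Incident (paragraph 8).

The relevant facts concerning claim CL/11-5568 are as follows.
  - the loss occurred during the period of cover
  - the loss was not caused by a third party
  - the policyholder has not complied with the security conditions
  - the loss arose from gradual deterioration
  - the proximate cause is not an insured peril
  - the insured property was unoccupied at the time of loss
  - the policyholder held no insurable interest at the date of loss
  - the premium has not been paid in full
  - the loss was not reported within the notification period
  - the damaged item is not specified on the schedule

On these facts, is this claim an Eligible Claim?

Yes

Under paragraph 9: the insured property was unoccupied at the time of loss? yes; or the loss was not caused by a third party? yes. So the claim is a Qualifying Claim.
Under paragraph 5: the policyholder held an insurable interest at the date of loss? no; the loss was reported within the notification period? no; the proximate cause is an insured peril? no — 0 of 3 hold (need ≥2) → not satisfied.
Under paragraph 2: not a Qualifying Claim (paragraph 9)? no; Exempt Event (paragraph 5)? no; the proximate cause is not an insured peril? yes — 1 of 3 hold (need ≥2) → not satisfied.
Under paragraph 6: the insured property was unoccupied at the time of loss? yes; or Essential Claim (paragraph 2)? no. So the claim is an Assessable Occurrence.
Under paragraph 10: the policyholder held no insurable interest at the date of loss? yes; or the loss was not caused by a third party? yes. So the claim is an Eligible Damage.
Under paragraph 3: the policyholder has not complied with the security conditions? yes; and Eligible Damage (paragraph 10)? yes; and the proximate cause is not an insured peril? yes. So the claim is a Tier IV Claim.
Under paragraph 4: the damaged item is not specified on the schedule? yes; or the loss occurred during the period of cover? yes. So the claim is a Tier II Peril.
Under paragraph 8: not a Tier II Peril (paragraph 4)? no; or the policyholder has complied with the security conditions? no. So the claim is not an Excluded Incident.
Under paragraph 11: Tier IV Claim (paragraph 3)? yes; the loss arose from gradual deterioration? yes; not an Excluded Incident (paragraph 8)? yes — 3 of 3 hold (need ≥2) → satisfied.
Under paragraph 7: Assessable Occurrence (paragraph 6)? yes; and Certified Damage (paragraph 11)? yes. So the claim is an Eligible Claim.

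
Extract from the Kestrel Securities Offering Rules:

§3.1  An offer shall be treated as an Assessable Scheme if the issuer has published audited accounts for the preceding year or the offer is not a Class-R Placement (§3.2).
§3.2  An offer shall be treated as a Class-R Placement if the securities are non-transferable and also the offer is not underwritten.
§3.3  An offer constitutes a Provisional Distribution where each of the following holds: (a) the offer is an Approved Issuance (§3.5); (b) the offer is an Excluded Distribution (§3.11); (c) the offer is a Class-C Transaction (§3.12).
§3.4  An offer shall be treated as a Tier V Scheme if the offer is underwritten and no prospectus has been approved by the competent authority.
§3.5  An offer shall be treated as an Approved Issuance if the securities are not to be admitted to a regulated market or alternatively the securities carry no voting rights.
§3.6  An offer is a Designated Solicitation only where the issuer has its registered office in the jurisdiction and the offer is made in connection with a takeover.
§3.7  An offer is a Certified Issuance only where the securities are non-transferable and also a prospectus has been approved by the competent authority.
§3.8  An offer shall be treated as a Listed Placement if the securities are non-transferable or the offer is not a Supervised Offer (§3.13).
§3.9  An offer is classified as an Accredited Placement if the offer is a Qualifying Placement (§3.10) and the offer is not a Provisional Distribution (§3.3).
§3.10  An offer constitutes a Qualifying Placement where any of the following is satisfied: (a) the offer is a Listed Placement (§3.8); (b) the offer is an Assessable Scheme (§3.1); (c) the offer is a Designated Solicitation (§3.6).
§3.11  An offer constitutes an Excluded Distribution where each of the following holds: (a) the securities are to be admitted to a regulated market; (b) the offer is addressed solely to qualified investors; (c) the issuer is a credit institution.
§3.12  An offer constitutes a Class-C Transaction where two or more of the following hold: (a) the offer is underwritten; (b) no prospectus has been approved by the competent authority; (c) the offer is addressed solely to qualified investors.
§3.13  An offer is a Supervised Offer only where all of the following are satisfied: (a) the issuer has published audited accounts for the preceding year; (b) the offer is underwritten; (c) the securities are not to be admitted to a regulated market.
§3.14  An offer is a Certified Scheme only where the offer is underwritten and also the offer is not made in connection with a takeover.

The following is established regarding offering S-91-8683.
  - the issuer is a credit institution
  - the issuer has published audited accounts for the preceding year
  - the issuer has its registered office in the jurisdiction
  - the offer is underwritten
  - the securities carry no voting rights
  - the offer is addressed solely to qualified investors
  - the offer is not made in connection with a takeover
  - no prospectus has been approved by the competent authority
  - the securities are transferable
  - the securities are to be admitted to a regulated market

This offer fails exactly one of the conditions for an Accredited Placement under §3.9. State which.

Provisional Distribution

Under §3.13: the issuer has published audited accounts for the preceding year? yes; and the offer is underwritten? yes; and the securities are not to be admitted to a regulated market? no. So the offer is not a Supervised Offer.
Under §3.8: the securities are non-transferable? no; or not a Supervised Offer (§3.13)? yes. So the offer is a Listed Placement.
Under §3.2: the securities are non-transferable? no; and the offer is not underwritten? no. So the offer is not a Class-R Placement.
Under §3.1: the issuer has published audited accounts for the preceding year? yes; or not a Class-R Placement (§3.2)? yes. So the offer is an Assessable Scheme.
Under §3.6: the issuer has its registered office in the jurisdiction? yes; and the offer is made in connection with a takeover? no. So the offer is not a Designated Solicitation.
Under §3.10: Listed Placement (§3.8)? yes; or Assessable Scheme (§3.1)? yes; or Designated Solicitation (§3.6)? no. So the offer is a Qualifying Placement.
Under §3.5: the securities are not to be admitted to a regulated market? no; or the securities carry no voting rights? yes. So the offer is an Approved Issuance.
Under §3.11: the securities are to be admitted to a regulated market? yes; and the offer is addressed solely to qualified investors? yes; and the issuer is a credit institution? yes. So the offer is an Excluded Distribution.
Under §3.12: the offer is underwritten? yes; no prospectus has been approved by the competent authority? yes; the offer is addressed solely to qualified investors? yes — 3 of 3 hold (need ≥2) → satisfied.
Under §3.3: Approved Issuance (§3.5)? yes; and Excluded Distribution (§3.11)? yes; and Class-C Transaction (§3.12)? yes. So the offer is a Provisional Distribution.
Under §3.9: Qualifying Placement (§3.10)? yes; and not a Provisional Distribution (§3.3)? no. So the offer is not an Accredited Placement.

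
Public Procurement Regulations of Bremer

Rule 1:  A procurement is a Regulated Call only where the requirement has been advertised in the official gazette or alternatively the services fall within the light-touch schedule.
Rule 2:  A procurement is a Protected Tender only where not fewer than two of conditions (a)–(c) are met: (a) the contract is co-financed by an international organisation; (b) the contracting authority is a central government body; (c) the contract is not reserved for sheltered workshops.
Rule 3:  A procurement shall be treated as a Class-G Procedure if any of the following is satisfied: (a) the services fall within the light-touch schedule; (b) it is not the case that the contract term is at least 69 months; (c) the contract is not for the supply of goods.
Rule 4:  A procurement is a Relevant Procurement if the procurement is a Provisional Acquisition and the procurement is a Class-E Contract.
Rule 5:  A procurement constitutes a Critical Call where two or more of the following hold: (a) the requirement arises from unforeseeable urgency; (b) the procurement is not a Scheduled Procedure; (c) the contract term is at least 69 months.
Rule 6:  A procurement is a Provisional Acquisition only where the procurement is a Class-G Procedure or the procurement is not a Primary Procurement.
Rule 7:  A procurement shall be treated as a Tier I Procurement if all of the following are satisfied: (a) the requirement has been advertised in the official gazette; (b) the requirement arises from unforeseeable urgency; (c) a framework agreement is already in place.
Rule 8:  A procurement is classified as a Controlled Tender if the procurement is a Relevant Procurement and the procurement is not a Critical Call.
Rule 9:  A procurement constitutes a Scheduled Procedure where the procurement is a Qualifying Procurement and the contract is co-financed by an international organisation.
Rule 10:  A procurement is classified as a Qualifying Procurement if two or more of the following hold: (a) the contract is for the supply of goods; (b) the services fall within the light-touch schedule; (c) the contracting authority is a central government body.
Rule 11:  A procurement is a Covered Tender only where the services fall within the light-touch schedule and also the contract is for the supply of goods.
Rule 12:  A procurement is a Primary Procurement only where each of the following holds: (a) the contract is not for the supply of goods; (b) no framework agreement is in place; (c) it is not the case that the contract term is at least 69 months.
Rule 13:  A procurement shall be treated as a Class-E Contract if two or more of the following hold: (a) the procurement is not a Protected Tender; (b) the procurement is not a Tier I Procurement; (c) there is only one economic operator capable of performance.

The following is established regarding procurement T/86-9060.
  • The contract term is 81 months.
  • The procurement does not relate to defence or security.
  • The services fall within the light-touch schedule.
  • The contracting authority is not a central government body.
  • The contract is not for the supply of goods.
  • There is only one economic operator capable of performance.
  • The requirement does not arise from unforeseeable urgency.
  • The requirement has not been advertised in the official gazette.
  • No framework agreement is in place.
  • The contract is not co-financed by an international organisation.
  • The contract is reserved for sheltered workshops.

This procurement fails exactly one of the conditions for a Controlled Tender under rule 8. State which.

rule 3 — Class-G Procedure: [the services fall within the light-touch schedule? yes] OR [contract term: 81 months ≥ 69 months? yes, so negated condition no] OR [the contract is not for the supply of goods? yes] → satisfied.
rule 12 — Primary Procurement: [the contract is not for the supply of goods? yes] AND [no framework agreement is in place? yes] AND [contract term: 81 months ≥ 69 months? yes, so negated condition no] → not satisfied.
rule 6 — Provisional Acquisition: [Class-G Procedure (rule 3)? yes] OR [not a Primary Procurement (rule 12)? yes] → satisfied.
rule 2 — Protected Tender: the contract is co-financed by an international organisation? no; the contracting authority is a central government body? no; the contract is not reserved for sheltered workshops? no — 0 of 3 hold (need ≥2) → not satisfied.
rule 7 — Tier I Procurement: [the requirement has been advertised in the official gazette? no] AND [the requirement arises from unforeseeable urgency? no] AND [a framework agreement is already in place? no] → not satisfied.
rule 13 — Class-E Contract: not a Protected Tender (rule 2)? yes; not a Tier I Procurement (rule 7)? yes; there is only one economic operator capable of performance? yes — 3 of 3 hold (need ≥2) → satisfied.
rule 4 — Relevant Procurement: [Provisional Acquisition (rule 6)? yes] AND [Class-E Contract (rule 13)? yes] → satisfied.
rule 10 — Qualifying Procurement: the contract is for the supply of goods? no; the services fall within the light-touch schedule? yes; the contracting authority is a central government body? no — 1 of 3 hold (need ≥2) → not satisfied.
rule 9 — Scheduled Procedure: [Qualifying Procurement (rule 10)? no] AND [the contract is co-financed by an international organisation? no] → not satisfied.
rule 5 — Critical Call: the requirement arises from unforeseeable urgency? no; not a Scheduled Procedure (rule 9)? yes; contract term: 81 months ≥ 69 months? yes — 2 of 3 hold (need ≥2) → satisfied.
rule 8 — Controlled Tender: [Relevant Procurement (rule 4)? yes] AND [not a Critical Call (rule 5)? no] → not satisfied.

Critical Call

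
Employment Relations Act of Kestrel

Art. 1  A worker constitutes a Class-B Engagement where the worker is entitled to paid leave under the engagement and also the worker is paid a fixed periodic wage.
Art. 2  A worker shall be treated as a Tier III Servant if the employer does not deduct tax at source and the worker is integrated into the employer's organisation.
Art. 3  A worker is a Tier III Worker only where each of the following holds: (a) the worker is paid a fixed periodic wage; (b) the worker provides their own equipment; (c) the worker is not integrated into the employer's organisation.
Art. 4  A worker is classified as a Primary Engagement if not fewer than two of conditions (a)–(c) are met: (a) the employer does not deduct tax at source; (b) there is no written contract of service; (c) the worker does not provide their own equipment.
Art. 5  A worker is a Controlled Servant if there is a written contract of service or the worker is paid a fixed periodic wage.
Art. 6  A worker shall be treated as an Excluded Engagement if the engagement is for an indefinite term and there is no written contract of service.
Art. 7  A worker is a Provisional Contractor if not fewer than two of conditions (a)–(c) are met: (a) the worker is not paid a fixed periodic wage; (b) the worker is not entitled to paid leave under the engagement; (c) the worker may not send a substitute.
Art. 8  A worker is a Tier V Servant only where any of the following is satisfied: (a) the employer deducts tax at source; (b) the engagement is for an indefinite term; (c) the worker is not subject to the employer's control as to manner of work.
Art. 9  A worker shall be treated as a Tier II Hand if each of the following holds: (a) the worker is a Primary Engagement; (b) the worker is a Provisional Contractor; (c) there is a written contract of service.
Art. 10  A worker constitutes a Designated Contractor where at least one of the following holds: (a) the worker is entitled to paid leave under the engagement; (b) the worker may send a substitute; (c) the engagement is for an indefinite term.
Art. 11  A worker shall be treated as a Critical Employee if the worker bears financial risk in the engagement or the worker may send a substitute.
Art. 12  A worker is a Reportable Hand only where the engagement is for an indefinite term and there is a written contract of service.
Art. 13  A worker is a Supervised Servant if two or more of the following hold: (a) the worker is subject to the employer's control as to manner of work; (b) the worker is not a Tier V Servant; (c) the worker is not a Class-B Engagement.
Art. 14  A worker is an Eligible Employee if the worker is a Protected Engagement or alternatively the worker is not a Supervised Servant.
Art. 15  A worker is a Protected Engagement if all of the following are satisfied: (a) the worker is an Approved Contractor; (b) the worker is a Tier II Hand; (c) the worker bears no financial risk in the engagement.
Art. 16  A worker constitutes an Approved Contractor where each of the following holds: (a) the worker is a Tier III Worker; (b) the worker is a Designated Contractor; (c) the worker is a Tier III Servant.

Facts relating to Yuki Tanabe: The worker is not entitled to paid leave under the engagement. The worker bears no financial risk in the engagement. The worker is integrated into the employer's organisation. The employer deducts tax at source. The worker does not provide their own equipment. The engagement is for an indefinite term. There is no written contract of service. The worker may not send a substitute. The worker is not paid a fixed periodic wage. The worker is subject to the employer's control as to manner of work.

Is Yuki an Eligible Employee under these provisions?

No

Under article 3: the worker is paid a fixed periodic wage? no; and the worker provides their own equipment? no; and the worker is not integrated into the employer's organisation? no. So the worker is not a Tier III Worker.
Under article 10: the worker is entitled to paid leave under the engagement? no; or the worker may send a substitute? no; or the engagement is for an indefinite term? yes. So the worker is a Designated Contractor.
Under article 2: the employer does not deduct tax at source? no; and the worker is integrated into the employer's organisation? yes. So the worker is not a Tier III Servant.
Under article 16: Tier III Worker (article 3)? no; and Designated Contractor (article 10)? yes; and Tier III Servant (article 2)? no. So the worker is not an Approved Contractor.
Under article 4: the employer does not deduct tax at source? no; there is no written contract of service? yes; the worker does not provide their own equipment? yes — 2 of 3 hold (need ≥2) → satisfied.
Under article 7: the worker is not paid a fixed periodic wage? yes; the worker is not entitled to paid leave under the engagement? yes; the worker may not send a substitute? yes — 3 of 3 hold (need ≥2) → satisfied.
Under article 9: Primary Engagement (article 4)? yes; and Provisional Contractor (article 7)? yes; and there is a written contract of service? no. So the worker is not a Tier II Hand.
Under article 15: Approved Contractor (article 16)? no; and Tier II Hand (article 9)? no; and the worker bears no financial risk in the engagement? yes. So the worker is not a Protected Engagement.
Under article 8: the employer deducts tax at source? yes; or the engagement is for an indefinite term? yes; or the worker is not subject to the employer's control as to manner of work? no. So the worker is a Tier V Servant.
Under article 1: the worker is entitled to paid leave under the engagement? no; and the worker is paid a fixed periodic wage? no. So the worker is not a Class-B Engagement.
Under article 13: the worker is subject to the employer's control as to manner of work? yes; not a Tier V Servant (article 8)? no; not a Class-B Engagement (article 1)? yes — 2 of 3 hold (need ≥2) → satisfied.
Under article 14: Protected Engagement (article 15)? no; or not a Supervised Servant (article 13)? no. So the worker is not an Eligible Employee.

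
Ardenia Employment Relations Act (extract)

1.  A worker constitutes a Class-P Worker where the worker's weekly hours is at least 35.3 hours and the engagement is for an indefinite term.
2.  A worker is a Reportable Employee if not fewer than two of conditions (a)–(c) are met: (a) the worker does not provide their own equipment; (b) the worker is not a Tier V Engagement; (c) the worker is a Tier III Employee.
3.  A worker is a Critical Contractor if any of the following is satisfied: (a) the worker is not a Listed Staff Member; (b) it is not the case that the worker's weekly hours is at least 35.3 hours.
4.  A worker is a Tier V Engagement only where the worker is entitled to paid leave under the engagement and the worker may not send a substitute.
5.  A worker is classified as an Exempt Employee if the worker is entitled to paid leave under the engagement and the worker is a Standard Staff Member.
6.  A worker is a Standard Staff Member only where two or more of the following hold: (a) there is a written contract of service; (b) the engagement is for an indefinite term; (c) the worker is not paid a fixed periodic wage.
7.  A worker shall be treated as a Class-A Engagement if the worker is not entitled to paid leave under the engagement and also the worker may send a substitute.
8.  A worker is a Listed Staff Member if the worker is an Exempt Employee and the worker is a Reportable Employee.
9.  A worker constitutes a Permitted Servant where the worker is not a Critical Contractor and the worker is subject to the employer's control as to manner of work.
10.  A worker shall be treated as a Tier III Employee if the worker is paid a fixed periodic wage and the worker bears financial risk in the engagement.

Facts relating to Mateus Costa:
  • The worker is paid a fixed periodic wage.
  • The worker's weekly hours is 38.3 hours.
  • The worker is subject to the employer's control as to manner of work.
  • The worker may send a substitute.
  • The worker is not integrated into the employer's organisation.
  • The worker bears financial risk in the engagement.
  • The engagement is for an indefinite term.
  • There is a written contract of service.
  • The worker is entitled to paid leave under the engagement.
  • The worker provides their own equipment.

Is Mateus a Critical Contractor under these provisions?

Under paragraph 6: there is a written contract of service? yes; the engagement is for an indefinite term? yes; the worker is not paid a fixed periodic wage? no — 2 of 3 hold (need ≥2) → satisfied.
Under paragraph 5: the worker is entitled to paid leave under the engagement? yes; and Standard Staff Member (paragraph 6)? yes. So the worker is an Exempt Employee.
Under paragraph 4: the worker is entitled to paid leave under the engagement? yes; and the worker may not send a substitute? no. So the worker is not a Tier V Engagement.
Under paragraph 10: the worker is paid a fixed periodic wage? yes; and the worker bears financial risk in the engagement? yes. So the worker is a Tier III Employee.
Under paragraph 2: the worker does not provide their own equipment? no; not a Tier V Engagement (paragraph 4)? yes; Tier III Employee (paragraph 10)? yes — 2 of 3 hold (need ≥2) → satisfied.
Under paragraph 8: Exempt Employee (paragraph 5)? yes; and Reportable Employee (paragraph 2)? yes. So the worker is a Listed Staff Member.
Under paragraph 3: not a Listed Staff Member (paragraph 8)? no; or worker's weekly hours: 38.3 hours ≥ 35.3 hours? yes, so negated condition no. So the worker is not a Critical Contractor.

No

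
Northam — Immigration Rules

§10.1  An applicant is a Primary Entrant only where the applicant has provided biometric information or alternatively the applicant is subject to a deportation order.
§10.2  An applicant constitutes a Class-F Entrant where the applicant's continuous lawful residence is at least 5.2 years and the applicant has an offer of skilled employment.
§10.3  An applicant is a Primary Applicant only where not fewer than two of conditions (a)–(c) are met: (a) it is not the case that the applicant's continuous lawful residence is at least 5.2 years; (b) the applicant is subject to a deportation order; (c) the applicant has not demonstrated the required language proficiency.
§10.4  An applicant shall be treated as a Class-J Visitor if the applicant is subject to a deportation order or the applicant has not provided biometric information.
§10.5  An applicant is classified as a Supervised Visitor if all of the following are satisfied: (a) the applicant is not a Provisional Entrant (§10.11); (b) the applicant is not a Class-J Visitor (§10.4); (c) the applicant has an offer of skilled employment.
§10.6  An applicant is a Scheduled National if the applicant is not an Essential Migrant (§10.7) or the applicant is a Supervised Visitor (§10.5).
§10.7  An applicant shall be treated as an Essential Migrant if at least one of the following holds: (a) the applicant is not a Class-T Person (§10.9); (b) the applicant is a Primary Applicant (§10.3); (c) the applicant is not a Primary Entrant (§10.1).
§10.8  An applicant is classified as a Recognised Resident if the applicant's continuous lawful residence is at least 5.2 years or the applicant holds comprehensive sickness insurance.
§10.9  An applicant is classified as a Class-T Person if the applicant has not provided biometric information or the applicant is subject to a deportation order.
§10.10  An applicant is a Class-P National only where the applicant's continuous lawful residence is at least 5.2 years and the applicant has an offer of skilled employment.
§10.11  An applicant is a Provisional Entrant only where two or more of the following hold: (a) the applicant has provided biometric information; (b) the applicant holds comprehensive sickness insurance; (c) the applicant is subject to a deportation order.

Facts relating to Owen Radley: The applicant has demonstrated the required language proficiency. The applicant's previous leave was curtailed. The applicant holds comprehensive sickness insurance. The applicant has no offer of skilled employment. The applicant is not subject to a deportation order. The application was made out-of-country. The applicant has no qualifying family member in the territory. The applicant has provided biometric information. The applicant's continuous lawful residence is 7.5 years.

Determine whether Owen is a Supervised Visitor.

§10.11 — Provisional Entrant: the applicant has provided biometric information? yes; the applicant holds comprehensive sickness insurance? yes; the applicant is subject to a deportation order? no — 2 of 3 hold (need ≥2) → satisfied.
§10.4 — Class-J Visitor: [the applicant is subject to a deportation order? no] OR [the applicant has not provided biometric information? no] → not satisfied.
§10.5 — Supervised Visitor: [not a Provisional Entrant (§10.11)? no] AND [not a Class-J Visitor (§10.4)? yes] AND [the applicant has an offer of skilled employment? no] → not satisfied.

No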